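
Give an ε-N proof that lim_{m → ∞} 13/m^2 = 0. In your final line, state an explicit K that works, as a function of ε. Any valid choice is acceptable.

K = (13/ε)^{1/2}

Let ε > 0. For m ≥ 1, |13/m^2 − 0| = 13/m^2.
13/m^2 < ε ⇔ m^2 > 13/ε ⇔ m > (13/ε)^{1/2}.
Take K = (13/ε)^{1/2}. Then m > K implies 13/m^2 < ε.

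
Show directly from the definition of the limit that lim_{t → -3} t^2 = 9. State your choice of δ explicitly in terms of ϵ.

δ = min(1, ϵ/7)

Suppose ϵ > 0. We seek δ > 0 with 0 < |t + 3| < δ ⇒ |t^2 − 9| < ϵ.
Factor: t^2 − 9 = (t + 3)(t - 3), so |t^2 − 9| = |t + 3|·|t - 3|.
Restrict δ ≤ 1. Then |t + 3| < 1 gives |t| < 4, so by the triangle inequality |t - 3| ≤ 4 + 3 = 7.
Hence |t^2 − 9| ≤ 7|t + 3|, which is < ϵ once |t + 3| < ϵ/7.
Take δ = min(1, ϵ/7). If 0 < |t + 3| < δ then both bounds hold and |t^2 − 9| ≤ 7|t + 3| < 7·(ϵ/7) = ϵ.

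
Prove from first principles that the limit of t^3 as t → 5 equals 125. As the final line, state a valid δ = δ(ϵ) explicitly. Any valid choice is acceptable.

δ = min(1, ϵ/91)

Let ϵ > 0. We seek δ > 0 with 0 < |t − 5| < δ ⇒ |t^3 − 125| < ϵ.
Factor: t^3 − 125 = (t − 5)(t^2 + 5t + 25), so |t^3 − 125| = |t − 5|·|t^2 + 5t + 25|.
Impose δ ≤ 1 so that |t| < 6; then |t^2 + 5t + 25| ≤ 91.
Hence |t^3 − 125| ≤ 91|t − 5|, which is < ϵ once |t − 5| < ϵ/91.
Take δ = min(1, ϵ/91). If 0 < |t − 5| < δ then both bounds hold and |t^3 − 125| ≤ 91|t − 5| < 91·(ϵ/91) = ϵ.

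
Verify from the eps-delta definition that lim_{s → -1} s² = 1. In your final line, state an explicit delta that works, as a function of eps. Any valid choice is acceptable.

delta = min(2, eps/4)

Let eps > 0 be given. We seek delta > 0 with 0 < |s + 1| < delta ⇒ |s² − 1| < eps.
Factor: s² − 1 = (s + 1)(s - 1), so |s² − 1| = |s + 1|·|s - 1|.
Impose delta ≤ 2 so that |s| < 3; then |s - 1| ≤ 4.
Hence |s² − 1| ≤ 4|s + 1|, which is < eps once |s + 1| < eps/4.
Take delta = min(2, eps/4). If 0 < |s + 1| < delta then both bounds hold and |s² − 1| ≤ 4|s + 1| < 4·(eps/4) = eps.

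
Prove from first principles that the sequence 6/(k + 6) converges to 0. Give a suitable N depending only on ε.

N = 6/ε

Suppose ε > 0. For k ≥ 1, |6/(k + 6) − 0| = 6/(k + 6) ≤ 6/k.
We need 6/k < ε, i.e. k > 6/ε.
Take N = 6/ε. If k > N then |6/(k + 6)| ≤ 6/k < ε.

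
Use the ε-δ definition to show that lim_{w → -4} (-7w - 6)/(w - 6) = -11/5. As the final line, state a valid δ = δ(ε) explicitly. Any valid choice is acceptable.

Fix ε > 0. We want δ > 0 with 0 < |w + 4| < δ ⇒ |(-7w - 6)/(w - 6) + 11/5| < ε.
Combining over a common denominator, (-7w - 6)/(w - 6) + 11/5 = [(-7w - 6)·(-10) − 22·(w - 6)] / [(-10)·(w - 6)] = 48(w + 4) / ((-10)(w - 6)).
So |(-7w - 6)/(w - 6) + 11/5| = 48|w + 4| / (10·|w − 6|).
Require δ ≤ 5, so |w − 6| ≥ |-10| − |w + 4| > 10 − 5 = 5.
Hence |(-7w - 6)/(w - 6) + 11/5| < 48|w + 4|/(10·5) = (24/25)|w + 4|, which is < ε once |w + 4| < (25/24)ε.
Take δ = min(5, (25/24)ε). Then 0 < |w + 4| < δ forces both bounds, so |(-7w - 6)/(w - 6) + 11/5| < ε.

δ = min(5, (25/24)ε)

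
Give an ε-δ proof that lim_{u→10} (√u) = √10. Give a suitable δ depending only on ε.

Let ε > 0 be given. We want δ > 0 such that 0 < |u − 10| < δ implies |√u − √10| < ε.
Multiplying by the conjugate, |√u − √10| = |u − 10|/(√u + √10).
Restrict δ ≤ 10 so that |u − 10| < 10 forces u > 0, and then √u + √10 > √10.
Hence |√u − √10| < |u − 10|/√10, which is < ε once |u − 10| < √10·ε.
Take δ = min(10, √10·ε). If 0 < |u − 10| < δ then u > 0 and |√u − √10| < |u − 10|/√10 < ε.

δ = min(10, √10·ε)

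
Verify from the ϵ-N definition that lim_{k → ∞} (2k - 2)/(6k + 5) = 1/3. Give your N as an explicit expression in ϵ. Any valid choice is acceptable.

Suppose ϵ > 0. For k ≥ 1, |(2k - 2)/(6k + 5) − (1/3)| = |-22|/(6(6k + 5)) = 22/(6(6k + 5)).
Since 6k + 5 ≥ 6k for k ≥ 1, this is ≤ 22/(6·6k) = (11/18)/k.
So |(2k - 2)/(6k + 5) − (1/3)| < ϵ whenever k > (11/18)/ϵ.
Take N = (11/18)/ϵ. If k > N then |(2k - 2)/(6k + 5) − (1/3)| ≤ (11/18)/k < ϵ.

N = (11/18)/ϵ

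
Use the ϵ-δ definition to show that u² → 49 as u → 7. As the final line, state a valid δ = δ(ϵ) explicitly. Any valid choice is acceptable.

δ = min(2, ϵ/16)

Let ϵ > 0. We seek δ > 0 with 0 < |u − 7| < δ ⇒ |u² − 49| < ϵ.
Factor: u² − 49 = (u − 7)(u + 7), so |u² − 49| = |u − 7|·|u + 7|.
Impose δ ≤ 2 so that |u| < 9; then |u + 7| ≤ 16.
Hence |u² − 49| ≤ 16|u − 7|, which is < ϵ once |u − 7| < ϵ/16.
Take δ = min(2, ϵ/16). If 0 < |u − 7| < δ then both bounds hold and |u² − 49| ≤ 16|u − 7| < 16·(ϵ/16) = ϵ.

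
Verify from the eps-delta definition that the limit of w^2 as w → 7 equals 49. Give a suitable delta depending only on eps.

delta = min(2, eps/16)

Let eps > 0 be given. We seek delta > 0 with 0 < |w − 7| < delta ⇒ |w^2 − 49| < eps.
Factor: w^2 − 49 = (w − 7)(w + 7), so |w^2 − 49| = |w − 7|·|w + 7|.
Restrict delta ≤ 2. Then |w − 7| < 2 gives |w| < 9, so by the triangle inequality |w + 7| ≤ 9 + 7 = 16.
Hence |w^2 − 49| ≤ 16|w − 7|, which is < eps once |w − 7| < eps/16.
Take delta = min(2, eps/16). If 0 < |w − 7| < delta then both bounds hold and |w^2 − 49| ≤ 16|w − 7| < 16·(eps/16) = eps.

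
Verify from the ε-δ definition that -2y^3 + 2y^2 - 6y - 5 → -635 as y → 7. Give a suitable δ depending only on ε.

δ = min(2, ε/360)

Fix ε > 0. We want δ > 0 such that 0 < |y − 7| < δ implies |(-2y^3 + 2y^2 - 6y - 5) + 635| < ε.
(-2y^3 + 2y^2 - 6y - 5) + 635 = -2y^3 + 2y^2 - 6y + 630 = (y − 7)(-2y^2 - 12y - 90).
So |(-2y^3 + 2y^2 - 6y - 5) + 635| = |y − 7|·|-2y^2 - 12y - 90|.
Assume first that |y − 7| < 2, so |y| < 9. Then |-2y^2 - 12y - 90| ≤ 2·9^2 + 12·9 + 90 = 360.
Hence |(-2y^3 + 2y^2 - 6y - 5) + 635| ≤ 360|y − 7| < ε provided |y − 7| < ε/360.
Choosing δ = min(2, ε/360) ensures both conditions, hence |(-2y^3 + 2y^2 - 6y - 5) + 635| < ε.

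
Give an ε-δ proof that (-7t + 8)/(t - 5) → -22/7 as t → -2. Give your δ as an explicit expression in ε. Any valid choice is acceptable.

Fix ε > 0. We want δ > 0 with 0 < |t + 2| < δ ⇒ |(-7t + 8)/(t - 5) + 22/7| < ε.
Combining over a common denominator, (-7t + 8)/(t - 5) + 22/7 = [(-7t + 8)·(-7) − 22·(t - 5)] / [(-7)·(t - 5)] = 27(t + 2) / ((-7)(t - 5)).
So |(-7t + 8)/(t - 5) + 22/7| = 27|t + 2| / (7·|t − 5|).
Require δ ≤ 7/2, so |t − 5| ≥ |-7| − |t + 2| > 7 − 7/2 = 7/2.
Hence |(-7t + 8)/(t - 5) + 22/7| < 27|t + 2|/(7·(7/2)) = (54/49)|t + 2|, which is < ε once |t + 2| < (49/54)ε.
Take δ = min(7/2, (49/54)ε). Then 0 < |t + 2| < δ forces both bounds, so |(-7t + 8)/(t - 5) + 22/7| < ε.

δ = min(7/2, (49/54)ε)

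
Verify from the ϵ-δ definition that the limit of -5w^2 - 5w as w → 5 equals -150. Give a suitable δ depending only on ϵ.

Fix ϵ > 0. We want δ > 0 such that 0 < |w − 5| < δ implies |(-5w^2 - 5w) + 150| < ϵ.
(-5w^2 - 5w) + 150 = -5w^2 - 5w + 150 = (w − 5)(-5w - 30).
So |(-5w^2 - 5w) + 150| = |w − 5|·|-5w - 30|.
Assume first that |w − 5| < 1, so |w| < 6. Then |-5w - 30| ≤ 5·6 + 30 = 60.
Hence |(-5w^2 - 5w) + 150| ≤ 60|w − 5| < ϵ provided |w − 5| < ϵ/60.
Choosing δ = min(1, ϵ/60) ensures both conditions, hence |(-5w^2 - 5w) + 150| < ϵ.

δ = min(1, ϵ/60)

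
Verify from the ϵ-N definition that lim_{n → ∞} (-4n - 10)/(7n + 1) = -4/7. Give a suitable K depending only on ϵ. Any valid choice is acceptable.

Fix ϵ > 0. For n ≥ 1, |(-4n - 10)/(7n + 1) + 4/7| = |-66|/(7(7n + 1)) = 66/(7(7n + 1)).
Since 7n + 1 ≥ 7n for n ≥ 1, this is ≤ 66/(7·7n) = (66/49)/n.
So |(-4n - 10)/(7n + 1) + 4/7| < ϵ whenever n > (66/49)/ϵ.
Take K = (66/49)/ϵ. If n > K then |(-4n - 10)/(7n + 1) + 4/7| ≤ (66/49)/n < ϵ.

K = (66/49)/ϵ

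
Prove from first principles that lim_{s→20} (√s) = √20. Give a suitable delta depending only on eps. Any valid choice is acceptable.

Let eps > 0 be given. We want delta > 0 such that 0 < |s − 20| < delta implies |√s − √20| < eps.
Multiplying by the conjugate, |√s − √20| = |s − 20|/(√s + √20).
Restrict delta ≤ 20 so that |s − 20| < 20 forces s > 0, and then √s + √20 > √20.
Hence |√s − √20| < |s − 20|/√20, which is < eps once |s − 20| < √20·eps.
Take delta = min(20, √20·eps). If 0 < |s − 20| < delta then s > 0 and |√s − √20| < |s − 20|/√20 < eps.

delta = min(20, √20·eps)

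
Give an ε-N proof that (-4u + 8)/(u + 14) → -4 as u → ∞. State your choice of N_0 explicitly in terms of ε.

N_0 = 64/ε

Suppose ε > 0. We seek N_0 > 0 such that u > N_0 implies |(-4u + 8)/(u + 14) + 4| < ε.
(-4u + 8)/(u + 14) + 4 = ((-4u + 8) − (-4)(u + 14)) / ((u + 14)) = 64/((u + 14)).
For u > 0 we have u + 14 > u, so |(-4u + 8)/(u + 14) + 4| = 64/((u + 14)) < 64/(u) = 64/u.
Thus |(-4u + 8)/(u + 14) + 4| < ε whenever u > 64/ε.
Take N_0 = 64/ε. If u > N_0 then |(-4u + 8)/(u + 14) + 4| < 64/u < ε.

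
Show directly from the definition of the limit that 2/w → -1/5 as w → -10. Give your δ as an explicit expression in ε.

Fix ε > 0. We seek δ > 0 such that 0 < |w + 10| < δ implies |2/w + 1/5| < ε.
|2/w + 1/5| = 2·|-10 − w|/(10·|w|) = 2|w + 10|/(10|w|).
Restrict δ ≤ 5. Then |w + 10| < 5 gives |w| > 5, so 10|w| > 50.
Then |2/w + 1/5| < 2|w + 10|/50, which is < ε when |w + 10| < 25ε.
Take δ = min(5, 25ε). Then 0 < |w + 10| < δ gives both |w + 10| < 5 and |w + 10| < 25ε, so |2/w + 1/5| < ε.

δ = min(5, 25ε)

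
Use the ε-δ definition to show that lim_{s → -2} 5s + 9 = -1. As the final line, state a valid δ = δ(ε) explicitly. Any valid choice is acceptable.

δ = ε/5

Let ε > 0. We need δ > 0 so that 0 < |s + 2| < δ implies |(5s + 9) + 1| < ε.
|(5s + 9) + 1| = |5s + 10| = 5|s + 2|.
So 5|s + 2| < ε exactly when |s + 2| < ε/5.
Choosing δ = ε/5 gives |(5s + 9) + 1| = 5|s + 2| < ε whenever |s + 2| < δ.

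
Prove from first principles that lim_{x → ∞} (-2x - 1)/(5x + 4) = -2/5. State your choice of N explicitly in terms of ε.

Fix ε > 0. We seek N > 0 such that x > N implies |(-2x - 1)/(5x + 4) + 2/5| < ε.
(-2x - 1)/(5x + 4) + 2/5 = (5(-2x - 1) − (-2)(5x + 4)) / (5(5x + 4)) = 3/(5(5x + 4)).
For x > 0 we have 5x + 4 > 5x, so |(-2x - 1)/(5x + 4) + 2/5| = 3/(5(5x + 4)) < 3/(5·5x) = (3/25)/x.
Thus |(-2x - 1)/(5x + 4) + 2/5| < ε whenever x > (3/25)/ε.
Take N = (3/25)/ε. If x > N then |(-2x - 1)/(5x + 4) + 2/5| < (3/25)/x < ε.

N = (3/25)/ε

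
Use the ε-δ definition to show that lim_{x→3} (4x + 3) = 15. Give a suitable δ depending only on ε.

δ = ε/4

Let ε > 0. We need δ > 0 so that 0 < |x − 3| < δ implies |(4x + 3) − 15| < ε.
Since (4x + 3) − 15 = 4(x − 3), we have |(4x + 3) − 15| = 4|x − 3|.
So 4|x − 3| < ε exactly when |x − 3| < ε/4.
Choosing δ = ε/4 gives |(4x + 3) − 15| = 4|x − 3| < ε whenever |x − 3| < δ.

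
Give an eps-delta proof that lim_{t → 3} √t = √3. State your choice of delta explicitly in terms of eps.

Let eps > 0 be given. We want delta > 0 such that 0 < |t − 3| < delta implies |√t − √3| < eps.
Rationalise: √t − √3 = (t − 3)/(√t + √3), so |√t − √3| = |t − 3|/(√t + √3).
Restrict delta ≤ 3 so that |t − 3| < 3 forces t > 0, and then √t + √3 > √3.
Hence |√t − √3| < |t − 3|/√3, which is < eps once |t − 3| < √3·eps.
Take delta = min(3, √3·eps). If 0 < |t − 3| < delta then t > 0 and |√t − √3| < |t − 3|/√3 < eps.

delta = min(3, √3·eps)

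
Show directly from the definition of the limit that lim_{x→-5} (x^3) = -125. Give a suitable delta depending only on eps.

Fix eps > 0. We seek delta > 0 with 0 < |x + 5| < delta ⇒ |x^3 + 125| < eps.
Factor: x^3 + 125 = (x + 5)(x^2 - 5x + 25), so |x^3 + 125| = |x + 5|·|x^2 - 5x + 25|.
Restrict delta ≤ 1. Then |x + 5| < 1 gives |x| < 6, so by the triangle inequality |x^2 - 5x + 25| ≤ 6^2 + 5·6 + 25 = 91.
Hence |x^3 + 125| ≤ 91|x + 5|, which is < eps once |x + 5| < eps/91.
Take delta = min(1, eps/91). If 0 < |x + 5| < delta then both bounds hold and |x^3 + 125| ≤ 91|x + 5| < 91·(eps/91) = eps.

delta = min(1, eps/91)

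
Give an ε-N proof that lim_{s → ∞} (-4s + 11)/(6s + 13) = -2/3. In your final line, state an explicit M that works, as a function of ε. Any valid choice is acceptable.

M = (59/18)/ε

Suppose ε > 0. We seek M > 0 such that s > M implies |(-4s + 11)/(6s + 13) + 2/3| < ε.
(-4s + 11)/(6s + 13) + 2/3 = (6(-4s + 11) − (-4)(6s + 13)) / (6(6s + 13)) = 118/(6(6s + 13)).
For s > 0 we have 6s + 13 > 6s, so |(-4s + 11)/(6s + 13) + 2/3| = 118/(6(6s + 13)) < 118/(6·6s) = (59/18)/s.
Thus |(-4s + 11)/(6s + 13) + 2/3| < ε whenever s > (59/18)/ε.
Take M = (59/18)/ε. If s > M then |(-4s + 11)/(6s + 13) + 2/3| < (59/18)/s < ε.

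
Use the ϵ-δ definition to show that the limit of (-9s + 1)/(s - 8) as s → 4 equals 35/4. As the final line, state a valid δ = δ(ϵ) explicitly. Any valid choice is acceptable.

δ = min(2, (8/71)ϵ)

Let ϵ > 0 be given. We want δ > 0 with 0 < |s − 4| < δ ⇒ |(-9s + 1)/(s - 8) − (35/4)| < ϵ.
Combining over a common denominator, (-9s + 1)/(s - 8) − (35/4) = [(-9s + 1)·(-4) − (-35)·(s - 8)] / [(-4)·(s - 8)] = 71(s − 4) / ((-4)(s - 8)).
So |(-9s + 1)/(s - 8) − (35/4)| = 71|s − 4| / (4·|s − 8|).
Restrict δ ≤ 2. Then |s − 4| < 2 gives |s − 8| = |(s − 4) + (-4)| ≥ 4 − 2 = 2.
Hence |(-9s + 1)/(s - 8) − (35/4)| < 71|s − 4|/(4·2) = (71/8)|s − 4|, which is < ϵ once |s − 4| < (8/71)ϵ.
Take δ = min(2, (8/71)ϵ). Then 0 < |s − 4| < δ forces both bounds, so |(-9s + 1)/(s - 8) − (35/4)| < ϵ.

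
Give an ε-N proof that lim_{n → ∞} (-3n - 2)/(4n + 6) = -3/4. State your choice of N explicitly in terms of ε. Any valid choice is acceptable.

Suppose ε > 0. For n ≥ 1, |(-3n - 2)/(4n + 6) + 3/4| = |10|/(4(4n + 6)) = 10/(4(4n + 6)).
Since 4n + 6 ≥ 4n for n ≥ 1, this is ≤ 10/(4·4n) = (5/8)/n.
So |(-3n - 2)/(4n + 6) + 3/4| < ε whenever n > (5/8)/ε.
Take N = (5/8)/ε. If n > N then |(-3n - 2)/(4n + 6) + 3/4| ≤ (5/8)/n < ε.

N = (5/8)/ε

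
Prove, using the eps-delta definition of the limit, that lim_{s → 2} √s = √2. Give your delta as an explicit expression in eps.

Suppose eps > 0. We want delta > 0 such that 0 < |s − 2| < delta implies |√s − √2| < eps.
Multiplying by the conjugate, |√s − √2| = |s − 2|/(√s + √2).
Restrict delta ≤ 2 so that |s − 2| < 2 forces s > 0, and then √s + √2 > √2.
Hence |√s − √2| < |s − 2|/√2, which is < eps once |s − 2| < √2·eps.
Take delta = min(2, √2·eps). If 0 < |s − 2| < delta then s > 0 and |√s − √2| < |s − 2|/√2 < eps.

delta = min(2, √2·eps)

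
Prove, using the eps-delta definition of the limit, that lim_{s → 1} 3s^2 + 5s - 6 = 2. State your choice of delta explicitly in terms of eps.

delta = min(1, eps/14)

Let eps > 0. We want delta > 0 such that 0 < |s − 1| < delta implies |(3s^2 + 5s - 6) − 2| < eps.
(3s^2 + 5s - 6) − 2 = 3s^2 + 5s - 8 = (s − 1)(3s + 8).
So |(3s^2 + 5s - 6) − 2| = |s − 1|·|3s + 8|.
Assume first that |s − 1| < 1, so |s| < 2. Then |3s + 8| ≤ 3·2 + 8 = 14.
Hence |(3s^2 + 5s - 6) − 2| ≤ 14|s − 1| < eps provided |s − 1| < eps/14.
Choosing delta = min(1, eps/14) ensures both conditions, hence |(3s^2 + 5s - 6) − 2| < eps.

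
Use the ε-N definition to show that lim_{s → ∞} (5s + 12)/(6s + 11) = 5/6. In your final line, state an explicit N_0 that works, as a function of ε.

Fix ε > 0. We seek N_0 > 0 such that s > N_0 implies |(5s + 12)/(6s + 11) − (5/6)| < ε.
(5s + 12)/(6s + 11) − (5/6) = (6(5s + 12) − 5(6s + 11)) / (6(6s + 11)) = 17/(6(6s + 11)).
For s > 0 we have 6s + 11 > 6s, so |(5s + 12)/(6s + 11) − (5/6)| = 17/(6(6s + 11)) < 17/(6·6s) = (17/36)/s.
Thus |(5s + 12)/(6s + 11) − (5/6)| < ε whenever s > (17/36)/ε.
Take N_0 = (17/36)/ε. If s > N_0 then |(5s + 12)/(6s + 11) − (5/6)| < (17/36)/s < ε.

N_0 = (17/36)/ε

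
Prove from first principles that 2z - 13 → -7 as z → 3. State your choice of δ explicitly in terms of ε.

Fix ε > 0. We need δ > 0 so that 0 < |z − 3| < δ implies |(2z - 13) + 7| < ε.
Since (2z - 13) + 7 = 2(z − 3), we have |(2z - 13) + 7| = 2|z − 3|.
So 2|z − 3| < ε exactly when |z − 3| < ε/2.
Take δ = ε/2. If 0 < |z − 3| < δ then |(2z - 13) + 7| = 2|z − 3| < 2·(ε/2) = ε.

δ = ε/2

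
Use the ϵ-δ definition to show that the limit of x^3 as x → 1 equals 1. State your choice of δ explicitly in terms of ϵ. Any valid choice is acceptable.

δ = min(1, ϵ/7)

Suppose ϵ > 0. We seek δ > 0 with 0 < |x − 1| < δ ⇒ |x^3 − 1| < ϵ.
Factor: x^3 − 1 = (x − 1)(x^2 + x + 1), so |x^3 − 1| = |x − 1|·|x^2 + x + 1|.
Impose δ ≤ 1 so that |x| < 2; then |x^2 + x + 1| ≤ 7.
Hence |x^3 − 1| ≤ 7|x − 1|, which is < ϵ once |x − 1| < ϵ/7.
Take δ = min(1, ϵ/7). If 0 < |x − 1| < δ then both bounds hold and |x^3 − 1| ≤ 7|x − 1| < 7·(ϵ/7) = ϵ.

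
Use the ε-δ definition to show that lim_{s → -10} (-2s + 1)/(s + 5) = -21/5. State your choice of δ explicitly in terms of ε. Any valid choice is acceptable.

Let ε > 0 be given. We want δ > 0 with 0 < |s + 10| < δ ⇒ |(-2s + 1)/(s + 5) + 21/5| < ε.
Combining over a common denominator, (-2s + 1)/(s + 5) + 21/5 = [(-2s + 1)·(-5) − 21·(s + 5)] / [(-5)·(s + 5)] = -11(s + 10) / ((-5)(s + 5)).
So |(-2s + 1)/(s + 5) + 21/5| = 11|s + 10| / (5·|s + 5|).
Restrict δ ≤ 5/2. Then |s + 10| < 5/2 gives |s + 5| = |(s + 10) + (-5)| ≥ 5 − 5/2 = 5/2.
Hence |(-2s + 1)/(s + 5) + 21/5| < 11|s + 10|/(5·(5/2)) = (22/25)|s + 10|, which is < ε once |s + 10| < (25/22)ε.
Take δ = min(5/2, (25/22)ε). Then 0 < |s + 10| < δ forces both bounds, so |(-2s + 1)/(s + 5) + 21/5| < ε.

δ = min(5/2, (25/22)ε)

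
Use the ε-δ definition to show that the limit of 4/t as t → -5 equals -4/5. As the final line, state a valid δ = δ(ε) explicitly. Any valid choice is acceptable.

Let ε > 0 be given. We seek δ > 0 such that 0 < |t + 5| < δ implies |4/t + 4/5| < ε.
|4/t + 4/5| = 4·|-5 − t|/(5·|t|) = 4|t + 5|/(5|t|).
Require δ ≤ 5/2 so that |t| > 5 − 5/2 = 5/2, hence 5|t| > 25/2.
Then |4/t + 4/5| < 4|t + 5|/(25/2), which is < ε when |t + 5| < (25/8)ε.
Take δ = min(5/2, (25/8)ε). Then 0 < |t + 5| < δ gives both |t + 5| < 5/2 and |t + 5| < (25/8)ε, so |4/t + 4/5| < ε.

δ = min(5/2, (25/8)ε)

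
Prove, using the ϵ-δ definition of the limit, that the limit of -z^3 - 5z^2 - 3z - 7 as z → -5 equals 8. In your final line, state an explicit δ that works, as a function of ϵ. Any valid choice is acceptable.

δ = min(2, ϵ/52)

Let ϵ > 0 be given. We want δ > 0 such that 0 < |z + 5| < δ implies |(-z^3 - 5z^2 - 3z - 7) − 8| < ϵ.
(-z^3 - 5z^2 - 3z - 7) − 8 = -z^3 - 5z^2 - 3z - 15 = (z + 5)(-z^2 - 3).
So |(-z^3 - 5z^2 - 3z - 7) − 8| = |z + 5|·|-z^2 - 3|.
Assume first that |z + 5| < 2, so |z| < 7. Then |-z^2 - 3| ≤ 7^2 + 3 = 52.
Hence |(-z^3 - 5z^2 - 3z - 7) − 8| ≤ 52|z + 5| < ϵ provided |z + 5| < ϵ/52.
Choosing δ = min(2, ϵ/52) ensures both conditions, hence |(-z^3 - 5z^2 - 3z - 7) − 8| < ϵ.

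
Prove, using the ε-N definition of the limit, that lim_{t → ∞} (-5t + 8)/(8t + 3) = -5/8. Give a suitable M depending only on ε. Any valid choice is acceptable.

Fix ε > 0. We seek M > 0 such that t > M implies |(-5t + 8)/(8t + 3) + 5/8| < ε.
(-5t + 8)/(8t + 3) + 5/8 = (8(-5t + 8) − (-5)(8t + 3)) / (8(8t + 3)) = 79/(8(8t + 3)).
For t > 0 we have 8t + 3 > 8t, so |(-5t + 8)/(8t + 3) + 5/8| = 79/(8(8t + 3)) < 79/(8·8t) = (79/64)/t.
Thus |(-5t + 8)/(8t + 3) + 5/8| < ε whenever t > (79/64)/ε.
Take M = (79/64)/ε. If t > M then |(-5t + 8)/(8t + 3) + 5/8| < (79/64)/t < ε.

M = (79/64)/ε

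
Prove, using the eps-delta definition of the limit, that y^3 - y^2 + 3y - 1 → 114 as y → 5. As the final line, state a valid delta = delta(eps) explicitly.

Let eps > 0. We want delta > 0 such that 0 < |y − 5| < delta implies |(y^3 - y^2 + 3y - 1) − 114| < eps.
(y^3 - y^2 + 3y - 1) − 114 = y^3 - y^2 + 3y - 115 = (y − 5)(y^2 + 4y + 23).
So |(y^3 - y^2 + 3y - 1) − 114| = |y − 5|·|y^2 + 4y + 23|.
Require delta ≤ 1. Then |y − 5| < 1 gives |y| < 6, and by the triangle inequality |y^2 + 4y + 23| ≤ 6^2 + 4·6 + 23 = 83.
Hence |(y^3 - y^2 + 3y - 1) − 114| ≤ 83|y − 5| < eps provided |y − 5| < eps/83.
Choosing delta = min(1, eps/83) ensures both conditions, hence |(y^3 - y^2 + 3y - 1) − 114| < eps.

delta = min(1, eps/83)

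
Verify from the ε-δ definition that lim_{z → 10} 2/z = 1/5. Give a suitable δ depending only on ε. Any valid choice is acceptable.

δ = min(5, 25ε)

Suppose ε > 0. We seek δ > 0 such that 0 < |z − 10| < δ implies |2/z − (1/5)| < ε.
|2/z − (1/5)| = 2·|10 − z|/(10·|z|) = 2|z − 10|/(10|z|).
Restrict δ ≤ 5. Then |z − 10| < 5 gives |z| > 5, so 10|z| > 50.
Then |2/z − (1/5)| < 2|z − 10|/50, which is < ε when |z − 10| < 25ε.
Take δ = min(5, 25ε). Then 0 < |z − 10| < δ gives both |z − 10| < 5 and |z − 10| < 25ε, so |2/z − (1/5)| < ε.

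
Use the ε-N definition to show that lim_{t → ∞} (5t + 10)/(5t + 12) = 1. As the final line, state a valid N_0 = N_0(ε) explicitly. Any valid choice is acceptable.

Let ε > 0 be given. We seek N_0 > 0 such that t > N_0 implies |(5t + 10)/(5t + 12) − 1| < ε.
(5t + 10)/(5t + 12) − 1 = (5(5t + 10) − 5(5t + 12)) / (5(5t + 12)) = -10/(5(5t + 12)).
For t > 0 we have 5t + 12 > 5t, so |(5t + 10)/(5t + 12) − 1| = 10/(5(5t + 12)) < 10/(5·5t) = (2/5)/t.
Thus |(5t + 10)/(5t + 12) − 1| < ε whenever t > (2/5)/ε.
Take N_0 = (2/5)/ε. If t > N_0 then |(5t + 10)/(5t + 12) − 1| < (2/5)/t < ε.

N_0 = (2/5)/ε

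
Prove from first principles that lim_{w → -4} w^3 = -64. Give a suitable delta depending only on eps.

delta = min(1, eps/61)

Fix eps > 0. We seek delta > 0 with 0 < |w + 4| < delta ⇒ |w^3 + 64| < eps.
Factor: w^3 + 64 = (w + 4)(w^2 - 4w + 16), so |w^3 + 64| = |w + 4|·|w^2 - 4w + 16|.
Restrict delta ≤ 1. Then |w + 4| < 1 gives |w| < 5, so by the triangle inequality |w^2 - 4w + 16| ≤ 5^2 + 4·5 + 16 = 61.
Hence |w^3 + 64| ≤ 61|w + 4|, which is < eps once |w + 4| < eps/61.
Take delta = min(1, eps/61). If 0 < |w + 4| < delta then both bounds hold and |w^3 + 64| ≤ 61|w + 4| < 61·(eps/61) = eps.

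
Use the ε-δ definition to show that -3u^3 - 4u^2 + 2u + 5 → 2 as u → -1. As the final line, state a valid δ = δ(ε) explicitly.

δ = min(2, ε/33)

Let ε > 0. We want δ > 0 such that 0 < |u + 1| < δ implies |(-3u^3 - 4u^2 + 2u + 5) − 2| < ε.
(-3u^3 - 4u^2 + 2u + 5) − 2 = -3u^3 - 4u^2 + 2u + 3 = (u + 1)(-3u^2 - u + 3).
So |(-3u^3 - 4u^2 + 2u + 5) − 2| = |u + 1|·|-3u^2 - u + 3|.
Require δ ≤ 2. Then |u + 1| < 2 gives |u| < 3, and by the triangle inequality |-3u^2 - u + 3| ≤ 3·3^2 + 3 + 3 = 33.
Hence |(-3u^3 - 4u^2 + 2u + 5) − 2| ≤ 33|u + 1| < ε provided |u + 1| < ε/33.
Take δ = min(2, ε/33). Then 0 < |u + 1| < δ gives both |u + 1| < 2 and |u + 1| < ε/33, so |(-3u^3 - 4u^2 + 2u + 5) − 2| < ε.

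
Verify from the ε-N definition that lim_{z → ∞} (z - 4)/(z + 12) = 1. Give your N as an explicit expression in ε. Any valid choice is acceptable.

N = 16/ε

Let ε > 0. We seek N > 0 such that z > N implies |(z - 4)/(z + 12) − 1| < ε.
(z - 4)/(z + 12) − 1 = ((z - 4) − (z + 12)) / ((z + 12)) = -16/((z + 12)).
For z > 0 we have z + 12 > z, so |(z - 4)/(z + 12) − 1| = 16/((z + 12)) < 16/(z) = 16/z.
Thus |(z - 4)/(z + 12) − 1| < ε whenever z > 16/ε.
Take N = 16/ε. If z > N then |(z - 4)/(z + 12) − 1| < 16/z < ε.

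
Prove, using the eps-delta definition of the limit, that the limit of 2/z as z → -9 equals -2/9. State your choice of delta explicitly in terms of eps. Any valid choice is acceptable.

Fix eps > 0. We seek delta > 0 such that 0 < |z + 9| < delta implies |2/z + 2/9| < eps.
|2/z + 2/9| = 2·|-9 − z|/(9·|z|) = 2|z + 9|/(9|z|).
Restrict delta ≤ 9/2. Then |z + 9| < 9/2 gives |z| > 9/2, so 9|z| > 81/2.
Then |2/z + 2/9| < 2|z + 9|/(81/2), which is < eps when |z + 9| < (81/4)eps.
Take delta = min(9/2, (81/4)eps). Then 0 < |z + 9| < delta gives both |z + 9| < 9/2 and |z + 9| < (81/4)eps, so |2/z + 2/9| < eps.

delta = min(9/2, (81/4)eps)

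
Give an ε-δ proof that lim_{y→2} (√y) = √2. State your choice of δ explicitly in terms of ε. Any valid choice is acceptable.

δ = min(2, √2·ε)

Fix ε > 0. We want δ > 0 such that 0 < |y − 2| < δ implies |√y − √2| < ε.
Multiplying by the conjugate, |√y − √2| = |y − 2|/(√y + √2).
Restrict δ ≤ 2 so that |y − 2| < 2 forces y > 0, and then √y + √2 > √2.
Hence |√y − √2| < |y − 2|/√2, which is < ε once |y − 2| < √2·ε.
Take δ = min(2, √2·ε). If 0 < |y − 2| < δ then y > 0 and |√y − √2| < |y − 2|/√2 < ε.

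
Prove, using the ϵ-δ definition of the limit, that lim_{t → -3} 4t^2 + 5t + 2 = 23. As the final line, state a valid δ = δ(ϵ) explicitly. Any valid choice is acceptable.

Let ϵ > 0 be given. We want δ > 0 such that 0 < |t + 3| < δ implies |(4t^2 + 5t + 2) − 23| < ϵ.
(4t^2 + 5t + 2) − 23 = 4t^2 + 5t - 21 = (t + 3)(4t - 7).
So |(4t^2 + 5t + 2) − 23| = |t + 3|·|4t - 7|.
Require δ ≤ 1. Then |t + 3| < 1 gives |t| < 4, and by the triangle inequality |4t - 7| ≤ 4·4 + 7 = 23.
Hence |(4t^2 + 5t + 2) − 23| ≤ 23|t + 3| < ϵ provided |t + 3| < ϵ/23.
Choosing δ = min(1, ϵ/23) ensures both conditions, hence |(4t^2 + 5t + 2) − 23| < ϵ.

δ = min(1, ϵ/23)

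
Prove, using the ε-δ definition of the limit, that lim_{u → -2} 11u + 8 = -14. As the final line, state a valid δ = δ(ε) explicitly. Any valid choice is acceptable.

Fix ε > 0. We need δ > 0 so that 0 < |u + 2| < δ implies |(11u + 8) + 14| < ε.
Since (11u + 8) + 14 = 11(u + 2), we have |(11u + 8) + 14| = 11|u + 2|.
Thus it suffices that |u + 2| < ε/11.
Choosing δ = ε/11 gives |(11u + 8) + 14| = 11|u + 2| < ε whenever |u + 2| < δ.

δ = ε/11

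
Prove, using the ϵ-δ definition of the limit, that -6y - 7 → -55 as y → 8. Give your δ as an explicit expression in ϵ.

Fix ϵ > 0. We need δ > 0 so that 0 < |y − 8| < δ implies |(-6y - 7) + 55| < ϵ.
Since (-6y - 7) + 55 = -6(y − 8), we have |(-6y - 7) + 55| = 6|y − 8|.
So 6|y − 8| < ϵ exactly when |y − 8| < ϵ/6.
Take δ = ϵ/6. If 0 < |y − 8| < δ then |(-6y - 7) + 55| = 6|y − 8| < 6·(ϵ/6) = ϵ.

δ = ϵ/6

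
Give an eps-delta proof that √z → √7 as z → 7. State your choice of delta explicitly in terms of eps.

delta = min(7, √7·eps)

Let eps > 0 be given. We want delta > 0 such that 0 < |z − 7| < delta implies |√z − √7| < eps.
Rationalise: √z − √7 = (z − 7)/(√z + √7), so |√z − √7| = |z − 7|/(√z + √7).
Restrict delta ≤ 7 so that |z − 7| < 7 forces z > 0, and then √z + √7 > √7.
Hence |√z − √7| < |z − 7|/√7, which is < eps once |z − 7| < √7·eps.
Take delta = min(7, √7·eps). If 0 < |z − 7| < delta then z > 0 and |√z − √7| < |z − 7|/√7 < eps.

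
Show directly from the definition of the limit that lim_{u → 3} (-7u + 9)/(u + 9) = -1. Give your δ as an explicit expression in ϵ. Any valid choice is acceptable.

δ = min(6, ϵ)

Let ϵ > 0 be given. We want δ > 0 with 0 < |u − 3| < δ ⇒ |(-7u + 9)/(u + 9) + 1| < ϵ.
Combining over a common denominator, (-7u + 9)/(u + 9) + 1 = [(-7u + 9)·12 − (-12)·(u + 9)] / [12·(u + 9)] = -72(u − 3) / (12(u + 9)).
So |(-7u + 9)/(u + 9) + 1| = 72|u − 3| / (12·|u + 9|).
Require δ ≤ 6, so |u + 9| ≥ |12| − |u − 3| > 12 − 6 = 6.
Hence |(-7u + 9)/(u + 9) + 1| < 72|u − 3|/(12·6) = |u − 3|, which is < ϵ once |u − 3| < ϵ.
Take δ = min(6, ϵ). Then 0 < |u − 3| < δ forces both bounds, so |(-7u + 9)/(u + 9) + 1| < ϵ.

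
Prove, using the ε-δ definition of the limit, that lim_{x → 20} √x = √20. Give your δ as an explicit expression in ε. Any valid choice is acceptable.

Suppose ε > 0. We want δ > 0 such that 0 < |x − 20| < δ implies |√x − √20| < ε.
Multiplying by the conjugate, |√x − √20| = |x − 20|/(√x + √20).
Restrict δ ≤ 20 so that |x − 20| < 20 forces x > 0, and then √x + √20 > √20.
Hence |√x − √20| < |x − 20|/√20, which is < ε once |x − 20| < √20·ε.
Take δ = min(20, √20·ε). If 0 < |x − 20| < δ then x > 0 and |√x − √20| < |x − 20|/√20 < ε.

δ = min(20, √20·ε)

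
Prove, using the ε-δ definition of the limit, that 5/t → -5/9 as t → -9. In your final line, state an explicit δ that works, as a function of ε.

δ = min(9/2, (81/10)ε)

Suppose ε > 0. We seek δ > 0 such that 0 < |t + 9| < δ implies |5/t + 5/9| < ε.
|5/t + 5/9| = 5·|-9 − t|/(9·|t|) = 5|t + 9|/(9|t|).
Require δ ≤ 9/2 so that |t| > 9 − 9/2 = 9/2, hence 9|t| > 81/2.
Then |5/t + 5/9| < 5|t + 9|/(81/2), which is < ε when |t + 9| < (81/10)ε.
Take δ = min(9/2, (81/10)ε). Then 0 < |t + 9| < δ gives both |t + 9| < 9/2 and |t + 9| < (81/10)ε, so |5/t + 5/9| < ε.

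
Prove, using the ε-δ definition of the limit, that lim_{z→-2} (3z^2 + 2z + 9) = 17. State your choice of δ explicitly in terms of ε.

Let ε > 0 be given. We want δ > 0 such that 0 < |z + 2| < δ implies |(3z^2 + 2z + 9) − 17| < ε.
(3z^2 + 2z + 9) − 17 = 3z^2 + 2z - 8 = (z + 2)(3z - 4).
So |(3z^2 + 2z + 9) − 17| = |z + 2|·|3z - 4|.
Require δ ≤ 1. Then |z + 2| < 1 gives |z| < 3, and by the triangle inequality |3z - 4| ≤ 3·3 + 4 = 13.
Hence |(3z^2 + 2z + 9) − 17| ≤ 13|z + 2| < ε provided |z + 2| < ε/13.
Choosing δ = min(1, ε/13) ensures both conditions, hence |(3z^2 + 2z + 9) − 17| < ε.

δ = min(1, ε/13)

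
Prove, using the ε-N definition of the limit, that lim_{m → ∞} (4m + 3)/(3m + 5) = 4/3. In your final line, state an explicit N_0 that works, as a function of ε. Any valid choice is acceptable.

Fix ε > 0. For m ≥ 1, |(4m + 3)/(3m + 5) − (4/3)| = |-11|/(3(3m + 5)) = 11/(3(3m + 5)).
Since 3m + 5 ≥ 3m for m ≥ 1, this is ≤ 11/(3·3m) = (11/9)/m.
So |(4m + 3)/(3m + 5) − (4/3)| < ε whenever m > (11/9)/ε.
Take N_0 = (11/9)/ε. If m > N_0 then |(4m + 3)/(3m + 5) − (4/3)| ≤ (11/9)/m < ε.

N_0 = (11/9)/ε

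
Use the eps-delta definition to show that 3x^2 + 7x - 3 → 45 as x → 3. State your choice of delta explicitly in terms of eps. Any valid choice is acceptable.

Fix eps > 0. We want delta > 0 such that 0 < |x − 3| < delta implies |(3x^2 + 7x - 3) − 45| < eps.
(3x^2 + 7x - 3) − 45 = 3x^2 + 7x - 48 = (x − 3)(3x + 16).
So |(3x^2 + 7x - 3) − 45| = |x − 3|·|3x + 16|.
Assume first that |x − 3| < 2, so |x| < 5. Then |3x + 16| ≤ 3·5 + 16 = 31.
Hence |(3x^2 + 7x - 3) − 45| ≤ 31|x − 3| < eps provided |x − 3| < eps/31.
Choosing delta = min(2, eps/31) ensures both conditions, hence |(3x^2 + 7x - 3) − 45| < eps.

delta = min(2, eps/31)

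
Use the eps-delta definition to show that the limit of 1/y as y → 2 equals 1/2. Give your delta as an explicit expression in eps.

Suppose eps > 0. We seek delta > 0 such that 0 < |y − 2| < delta implies |1/y − (1/2)| < eps.
|1/y − (1/2)| = |2 − y|/(2·|y|) = |y − 2|/(2|y|).
Restrict delta ≤ 1. Then |y − 2| < 1 gives |y| > 1, so 2|y| > 2.
Then |1/y − (1/2)| < |y − 2|/2, which is < eps when |y − 2| < 2eps.
Take delta = min(1, 2eps). Then 0 < |y − 2| < delta gives both |y − 2| < 1 and |y − 2| < 2eps, so |1/y − (1/2)| < eps.

delta = min(1, 2eps)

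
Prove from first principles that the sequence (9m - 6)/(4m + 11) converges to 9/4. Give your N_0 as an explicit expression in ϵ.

Let ϵ > 0. For m ≥ 1, |(9m - 6)/(4m + 11) − (9/4)| = |-123|/(4(4m + 11)) = 123/(4(4m + 11)).
Since 4m + 11 ≥ 4m for m ≥ 1, this is ≤ 123/(4·4m) = (123/16)/m.
So |(9m - 6)/(4m + 11) − (9/4)| < ϵ whenever m > (123/16)/ϵ.
Take N_0 = (123/16)/ϵ. If m > N_0 then |(9m - 6)/(4m + 11) − (9/4)| ≤ (123/16)/m < ϵ.

N_0 = (123/16)/ϵ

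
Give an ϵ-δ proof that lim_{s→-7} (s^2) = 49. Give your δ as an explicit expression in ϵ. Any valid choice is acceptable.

δ = min(1, ϵ/15)

Fix ϵ > 0. We seek δ > 0 with 0 < |s + 7| < δ ⇒ |s^2 − 49| < ϵ.
Factor: s^2 − 49 = (s + 7)(s - 7), so |s^2 − 49| = |s + 7|·|s - 7|.
Impose δ ≤ 1 so that |s| < 8; then |s - 7| ≤ 15.
Hence |s^2 − 49| ≤ 15|s + 7|, which is < ϵ once |s + 7| < ϵ/15.
Take δ = min(1, ϵ/15). If 0 < |s + 7| < δ then both bounds hold and |s^2 − 49| ≤ 15|s + 7| < 15·(ϵ/15) = ϵ.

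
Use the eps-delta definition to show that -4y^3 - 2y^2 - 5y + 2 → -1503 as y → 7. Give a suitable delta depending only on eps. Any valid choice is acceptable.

Suppose eps > 0. We want delta > 0 such that 0 < |y − 7| < delta implies |(-4y^3 - 2y^2 - 5y + 2) + 1503| < eps.
(-4y^3 - 2y^2 - 5y + 2) + 1503 = -4y^3 - 2y^2 - 5y + 1505 = (y − 7)(-4y^2 - 30y - 215).
So |(-4y^3 - 2y^2 - 5y + 2) + 1503| = |y − 7|·|-4y^2 - 30y - 215|.
Assume first that |y − 7| < 1, so |y| < 8. Then |-4y^2 - 30y - 215| ≤ 4·8^2 + 30·8 + 215 = 711.
Hence |(-4y^3 - 2y^2 - 5y + 2) + 1503| ≤ 711|y − 7| < eps provided |y − 7| < eps/711.
Choosing delta = min(1, eps/711) ensures both conditions, hence |(-4y^3 - 2y^2 - 5y + 2) + 1503| < eps.

delta = min(1, eps/711)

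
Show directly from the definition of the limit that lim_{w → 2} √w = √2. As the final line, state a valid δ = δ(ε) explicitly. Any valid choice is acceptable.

δ = min(2, √2·ε)

Let ε > 0 be given. We want δ > 0 such that 0 < |w − 2| < δ implies |√w − √2| < ε.
Multiplying by the conjugate, |√w − √2| = |w − 2|/(√w + √2).
Restrict δ ≤ 2 so that |w − 2| < 2 forces w > 0, and then √w + √2 > √2.
Hence |√w − √2| < |w − 2|/√2, which is < ε once |w − 2| < √2·ε.
Take δ = min(2, √2·ε). If 0 < |w − 2| < δ then w > 0 and |√w − √2| < |w − 2|/√2 < ε.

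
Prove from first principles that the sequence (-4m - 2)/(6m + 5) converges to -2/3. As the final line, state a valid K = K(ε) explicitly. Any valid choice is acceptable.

K = (2/9)/ε

Fix ε > 0. For m ≥ 1, |(-4m - 2)/(6m + 5) + 2/3| = |8|/(6(6m + 5)) = 8/(6(6m + 5)).
Since 6m + 5 ≥ 6m for m ≥ 1, this is ≤ 8/(6·6m) = (2/9)/m.
So |(-4m - 2)/(6m + 5) + 2/3| < ε whenever m > (2/9)/ε.
Take K = (2/9)/ε. If m > K then |(-4m - 2)/(6m + 5) + 2/3| ≤ (2/9)/m < ε.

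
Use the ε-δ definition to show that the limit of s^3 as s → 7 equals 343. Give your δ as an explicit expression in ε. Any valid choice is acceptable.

δ = min(1, ε/169)

Let ε > 0 be given. We seek δ > 0 with 0 < |s − 7| < δ ⇒ |s^3 − 343| < ε.
Factor: s^3 − 343 = (s − 7)(s^2 + 7s + 49), so |s^3 − 343| = |s − 7|·|s^2 + 7s + 49|.
Impose δ ≤ 1 so that |s| < 8; then |s^2 + 7s + 49| ≤ 169.
Hence |s^3 − 343| ≤ 169|s − 7|, which is < ε once |s − 7| < ε/169.
Take δ = min(1, ε/169). If 0 < |s − 7| < δ then both bounds hold and |s^3 − 343| ≤ 169|s − 7| < 169·(ε/169) = ε.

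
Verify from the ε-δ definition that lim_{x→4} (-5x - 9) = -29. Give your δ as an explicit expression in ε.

δ = ε/5

Let ε > 0 be given. We need δ > 0 so that 0 < |x − 4| < δ implies |(-5x - 9) + 29| < ε.
Since (-5x - 9) + 29 = -5(x − 4), we have |(-5x - 9) + 29| = 5|x − 4|.
Thus it suffices that |x − 4| < ε/5.
Take δ = ε/5. If 0 < |x − 4| < δ then |(-5x - 9) + 29| = 5|x − 4| < 5·(ε/5) = ε.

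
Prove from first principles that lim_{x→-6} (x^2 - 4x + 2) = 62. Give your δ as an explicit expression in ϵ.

δ = min(1, ϵ/17)

Suppose ϵ > 0. We want δ > 0 such that 0 < |x + 6| < δ implies |(x^2 - 4x + 2) − 62| < ϵ.
(x^2 - 4x + 2) − 62 = x^2 - 4x - 60 = (x + 6)(x - 10).
So |(x^2 - 4x + 2) − 62| = |x + 6|·|x - 10|.
Require δ ≤ 1. Then |x + 6| < 1 gives |x| < 7, and by the triangle inequality |x - 10| ≤ 7 + 10 = 17.
Hence |(x^2 - 4x + 2) − 62| ≤ 17|x + 6| < ϵ provided |x + 6| < ϵ/17.
Take δ = min(1, ϵ/17). Then 0 < |x + 6| < δ gives both |x + 6| < 1 and |x + 6| < ϵ/17, so |(x^2 - 4x + 2) − 62| < ϵ.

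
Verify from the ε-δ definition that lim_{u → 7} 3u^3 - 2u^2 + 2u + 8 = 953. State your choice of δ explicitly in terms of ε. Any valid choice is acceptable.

Let ε > 0 be given. We want δ > 0 such that 0 < |u − 7| < δ implies |(3u^3 - 2u^2 + 2u + 8) − 953| < ε.
(3u^3 - 2u^2 + 2u + 8) − 953 = 3u^3 - 2u^2 + 2u - 945 = (u − 7)(3u^2 + 19u + 135).
So |(3u^3 - 2u^2 + 2u + 8) − 953| = |u − 7|·|3u^2 + 19u + 135|.
Require δ ≤ 1. Then |u − 7| < 1 gives |u| < 8, and by the triangle inequality |3u^2 + 19u + 135| ≤ 3·8^2 + 19·8 + 135 = 479.
Hence |(3u^3 - 2u^2 + 2u + 8) − 953| ≤ 479|u − 7| < ε provided |u − 7| < ε/479.
Choosing δ = min(1, ε/479) ensures both conditions, hence |(3u^3 - 2u^2 + 2u + 8) − 953| < ε.

δ = min(1, ε/479)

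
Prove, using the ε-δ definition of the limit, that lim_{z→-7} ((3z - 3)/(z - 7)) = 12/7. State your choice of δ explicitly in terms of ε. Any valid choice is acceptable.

δ = min(7, (49/9)ε)

Let ε > 0 be given. We want δ > 0 with 0 < |z + 7| < δ ⇒ |(3z - 3)/(z - 7) − (12/7)| < ε.
Combining over a common denominator, (3z - 3)/(z - 7) − (12/7) = [(3z - 3)·(-14) − (-24)·(z - 7)] / [(-14)·(z - 7)] = -18(z + 7) / ((-14)(z - 7)).
So |(3z - 3)/(z - 7) − (12/7)| = 18|z + 7| / (14·|z − 7|).
Require δ ≤ 7, so |z − 7| ≥ |-14| − |z + 7| > 14 − 7 = 7.
Hence |(3z - 3)/(z - 7) − (12/7)| < 18|z + 7|/(14·7) = (9/49)|z + 7|, which is < ε once |z + 7| < (49/9)ε.
Take δ = min(7, (49/9)ε). Then 0 < |z + 7| < δ forces both bounds, so |(3z - 3)/(z - 7) − (12/7)| < ε.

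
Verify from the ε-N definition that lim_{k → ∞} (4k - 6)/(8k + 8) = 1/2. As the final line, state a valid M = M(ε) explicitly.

Let ε > 0. For k ≥ 1, |(4k - 6)/(8k + 8) − (1/2)| = |-80|/(8(8k + 8)) = 80/(8(8k + 8)).
Since 8k + 8 ≥ 8k for k ≥ 1, this is ≤ 80/(8·8k) = (5/4)/k.
So |(4k - 6)/(8k + 8) − (1/2)| < ε whenever k > (5/4)/ε.
Take M = (5/4)/ε. If k > M then |(4k - 6)/(8k + 8) − (1/2)| ≤ (5/4)/k < ε.

M = (5/4)/ε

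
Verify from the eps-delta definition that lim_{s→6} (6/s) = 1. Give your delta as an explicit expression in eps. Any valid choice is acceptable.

Let eps > 0. We seek delta > 0 such that 0 < |s − 6| < delta implies |6/s − 1| < eps.
|6/s − 1| = 6·|6 − s|/(6·|s|) = 6|s − 6|/(6|s|).
Require delta ≤ 3 so that |s| > 6 − 3 = 3, hence 6|s| > 18.
Then |6/s − 1| < 6|s − 6|/18, which is < eps when |s − 6| < 3eps.
Take delta = min(3, 3eps). Then 0 < |s − 6| < delta gives both |s − 6| < 3 and |s − 6| < 3eps, so |6/s − 1| < eps.

delta = min(3, 3eps)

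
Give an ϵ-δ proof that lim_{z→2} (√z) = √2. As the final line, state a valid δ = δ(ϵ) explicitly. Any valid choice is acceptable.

Fix ϵ > 0. We want δ > 0 such that 0 < |z − 2| < δ implies |√z − √2| < ϵ.
Rationalise: √z − √2 = (z − 2)/(√z + √2), so |√z − √2| = |z − 2|/(√z + √2).
Restrict δ ≤ 2 so that |z − 2| < 2 forces z > 0, and then √z + √2 > √2.
Hence |√z − √2| < |z − 2|/√2, which is < ϵ once |z − 2| < √2·ϵ.
Take δ = min(2, √2·ϵ). If 0 < |z − 2| < δ then z > 0 and |√z − √2| < |z − 2|/√2 < ϵ.

δ = min(2, √2·ϵ)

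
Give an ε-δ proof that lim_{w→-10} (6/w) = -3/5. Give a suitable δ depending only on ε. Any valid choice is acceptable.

δ = min(5, (25/3)ε)

Fix ε > 0. We seek δ > 0 such that 0 < |w + 10| < δ implies |6/w + 3/5| < ε.
|6/w + 3/5| = 6·|-10 − w|/(10·|w|) = 6|w + 10|/(10|w|).
Restrict δ ≤ 5. Then |w + 10| < 5 gives |w| > 5, so 10|w| > 50.
Then |6/w + 3/5| < 6|w + 10|/50, which is < ε when |w + 10| < (25/3)ε.
Take δ = min(5, (25/3)ε). Then 0 < |w + 10| < δ gives both |w + 10| < 5 and |w + 10| < (25/3)ε, so |6/w + 3/5| < ε.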